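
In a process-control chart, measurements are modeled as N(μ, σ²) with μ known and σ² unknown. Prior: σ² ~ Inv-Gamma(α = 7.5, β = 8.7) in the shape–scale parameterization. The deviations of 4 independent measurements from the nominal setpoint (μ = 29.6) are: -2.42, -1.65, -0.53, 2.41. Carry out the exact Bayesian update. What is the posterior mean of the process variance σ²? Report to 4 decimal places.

With known mean μ and an Inverse-Gamma(α, β) prior on σ², the Normal likelihood is conjugate: posterior is Inv-Gamma(α + n/2, β + Σ(xᵢ−μ)²/2).
Σ(xᵢ−μ)² = (-2.42)² + (-1.65)² + (-0.53)² + (2.41)² = 14.6679.
Posterior: Inv-Gamma(7.5 + 4/2, 8.7 + 14.6679/2) = Inv-Gamma(9.50, 16.03395).
E[σ²|data] = β/(α−1) = 16.03395/8.50 = 1.8863.

1.8863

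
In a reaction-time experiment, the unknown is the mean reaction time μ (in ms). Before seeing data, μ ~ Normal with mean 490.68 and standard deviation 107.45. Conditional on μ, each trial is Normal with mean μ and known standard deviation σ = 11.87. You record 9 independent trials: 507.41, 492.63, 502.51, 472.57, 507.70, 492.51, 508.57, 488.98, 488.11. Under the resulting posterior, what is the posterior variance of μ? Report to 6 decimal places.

15.634012

For Normal data with known variance σ², a Normal(μ₀, σ₀²) prior on μ is conjugate. Posterior precision = 1/σ₀² + n/σ²; posterior mean is the precision-weighted average of μ₀ and x̄.
σ₀² = 107.45² = 11545.5025, σ² = 11.87² = 140.8969; σ² + n·σ₀² = 140.8969 + 9·11545.5025 = 104050.4194.
Posterior precision = 1/σ₀² + n/σ² = 1/11545.5025 + 9/140.8969 = (σ² + n·σ₀²)/(σ₀²σ²) = 104050.4194/(11545.5025·140.8969); posterior variance σₙ² = σ₀²σ²/(σ² + n·σ₀²) = 11545.5025·140.8969/104050.4194 = 15.634012.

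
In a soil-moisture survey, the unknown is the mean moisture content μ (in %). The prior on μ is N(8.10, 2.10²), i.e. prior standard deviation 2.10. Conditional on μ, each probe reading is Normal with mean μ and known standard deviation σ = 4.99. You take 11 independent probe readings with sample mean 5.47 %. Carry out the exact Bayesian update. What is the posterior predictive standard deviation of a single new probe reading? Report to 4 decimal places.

5.1377

For Normal data with known variance σ², a Normal(μ₀, σ₀²) prior on μ is conjugate. Posterior precision = 1/σ₀² + n/σ²; posterior mean is the precision-weighted average of μ₀ and x̄.
σ₀² = 2.10² = 4.41, σ² = 4.99² = 24.9001; σ² + n·σ₀² = 24.9001 + 11·4.41 = 73.4101.
Posterior precision = 1/σ₀² + n/σ² = 1/4.41 + 11/24.9001 = (σ² + n·σ₀²)/(σ₀²σ²) = 73.4101/(4.41·24.9001); posterior variance σₙ² = σ₀²σ²/(σ² + n·σ₀²) = 4.41·24.9001/73.4101 = 1.495836.
Predictive variance for one new observation = σₙ² + σ² = 4.41·24.9001/73.4101 + 24.9001 = σ²·(σ₀² + 73.4101)/73.4101 = 24.9001·77.8201/73.4101 = 26.395936; SD = √(24.9001·77.8201/73.4101) = 5.1377.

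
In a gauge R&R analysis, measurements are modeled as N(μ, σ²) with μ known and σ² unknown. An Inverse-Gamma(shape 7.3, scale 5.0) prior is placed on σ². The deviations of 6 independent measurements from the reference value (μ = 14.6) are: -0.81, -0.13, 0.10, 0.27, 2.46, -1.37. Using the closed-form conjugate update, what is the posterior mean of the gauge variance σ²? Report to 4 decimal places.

With known mean μ and an Inverse-Gamma(α, β) prior on σ², the Normal likelihood is conjugate: posterior is Inv-Gamma(α + n/2, β + Σ(xᵢ−μ)²/2).
Σ(xᵢ−μ)² = (-0.81)² + (-0.13)² + (0.10)² + (0.27)² + (2.46)² + (-1.37)² = 8.6844.
Posterior: Inv-Gamma(7.3 + 6/2, 5.0 + 8.6844/2) = Inv-Gamma(10.30, 9.34220).
E[σ²|data] = β/(α−1) = 9.34220/9.30 = 1.0045.

1.0045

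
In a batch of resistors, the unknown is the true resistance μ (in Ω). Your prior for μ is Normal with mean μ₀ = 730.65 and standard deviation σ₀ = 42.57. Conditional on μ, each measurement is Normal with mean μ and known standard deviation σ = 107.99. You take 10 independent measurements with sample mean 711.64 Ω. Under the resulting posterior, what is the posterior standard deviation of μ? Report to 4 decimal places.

26.6377

For Normal data with known variance σ², a Normal(μ₀, σ₀²) prior on μ is conjugate. Posterior precision = 1/σ₀² + n/σ²; posterior mean is the precision-weighted average of μ₀ and x̄.
σ₀² = 42.57² = 1812.2049, σ² = 107.99² = 11661.8401; σ² + n·σ₀² = 11661.8401 + 10·1812.2049 = 29783.8891.
Posterior precision = 1/σ₀² + n/σ² = 1/1812.2049 + 10/11661.8401 = (σ² + n·σ₀²)/(σ₀²σ²) = 29783.8891/(1812.2049·11661.8401); posterior variance σₙ² = σ₀²σ²/(σ² + n·σ₀²) = 1812.2049·11661.8401/29783.8891 = 709.566293.
Posterior SD = √σₙ² = √(1812.2049·11661.8401/29783.8891) = 26.6377.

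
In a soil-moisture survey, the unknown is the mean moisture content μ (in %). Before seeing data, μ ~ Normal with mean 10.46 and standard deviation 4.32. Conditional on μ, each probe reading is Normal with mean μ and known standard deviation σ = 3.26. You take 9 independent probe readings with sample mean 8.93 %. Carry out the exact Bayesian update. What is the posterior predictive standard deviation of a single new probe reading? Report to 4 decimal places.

For Normal data with known variance σ², a Normal(μ₀, σ₀²) prior on μ is conjugate. Posterior precision = 1/σ₀² + n/σ²; posterior mean is the precision-weighted average of μ₀ and x̄.
σ₀² = 4.32² = 18.6624, σ² = 3.26² = 10.6276; σ² + n·σ₀² = 10.6276 + 9·18.6624 = 178.5892.
Posterior precision = 1/σ₀² + n/σ² = 1/18.6624 + 9/10.6276 = (σ² + n·σ₀²)/(σ₀²σ²) = 178.5892/(18.6624·10.6276); posterior variance σₙ² = σ₀²σ²/(σ² + n·σ₀²) = 18.6624·10.6276/178.5892 = 1.110574.
Predictive variance for one new observation = σₙ² + σ² = 18.6624·10.6276/178.5892 + 10.6276 = σ²·(σ₀² + 178.5892)/178.5892 = 10.6276·197.2516/178.5892 = 11.738174; SD = √(10.6276·197.2516/178.5892) = 3.4261.

3.4261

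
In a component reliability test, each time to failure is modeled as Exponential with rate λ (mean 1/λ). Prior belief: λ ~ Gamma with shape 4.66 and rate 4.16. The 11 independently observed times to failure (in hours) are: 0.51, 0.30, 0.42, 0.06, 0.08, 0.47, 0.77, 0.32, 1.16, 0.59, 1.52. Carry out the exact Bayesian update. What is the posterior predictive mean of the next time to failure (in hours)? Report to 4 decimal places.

With a Gamma(shape α, rate β) prior on the exponential rate λ, the posterior after n observations with total T = Σxᵢ is Gamma(α+n, β+T).
Sum of observations T = 6.20 hours; n = 11.
Posterior: Gamma(4.66+11, 4.16+6.20) = Gamma(15.66, 10.36).
The predictive distribution for the next observation is Lomax; its mean is β/(α−1) = 10.36/14.66 = 0.7067.

0.7067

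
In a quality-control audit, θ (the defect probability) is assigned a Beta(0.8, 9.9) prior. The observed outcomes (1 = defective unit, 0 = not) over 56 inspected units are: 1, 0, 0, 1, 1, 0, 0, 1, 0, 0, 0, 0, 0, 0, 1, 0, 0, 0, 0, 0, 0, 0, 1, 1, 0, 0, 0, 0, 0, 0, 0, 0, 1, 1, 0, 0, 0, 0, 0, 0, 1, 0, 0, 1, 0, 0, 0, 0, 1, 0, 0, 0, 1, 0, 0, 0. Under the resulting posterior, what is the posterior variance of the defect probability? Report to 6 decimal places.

0.002424

The Beta prior is conjugate to a Binomial/Bernoulli likelihood; the update adds successes to α and failures to β.
Posterior: Beta(α+k, β+n−k) = Beta(0.8+13, 9.9+43) = Beta(13.8, 52.9).
Var = αβ/((α+β)²(α+β+1)) = 13.8·52.9/(66.7²·67.7) = 0.002424.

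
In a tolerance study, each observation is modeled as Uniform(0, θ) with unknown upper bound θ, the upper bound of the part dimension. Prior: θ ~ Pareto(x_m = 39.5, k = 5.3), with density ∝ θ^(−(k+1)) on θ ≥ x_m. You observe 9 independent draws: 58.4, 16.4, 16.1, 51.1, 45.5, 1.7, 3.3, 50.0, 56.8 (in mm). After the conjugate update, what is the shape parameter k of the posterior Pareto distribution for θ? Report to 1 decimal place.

A Pareto(scale x_m, shape k) prior on the upper bound θ of Uniform(0, θ) is conjugate: posterior is Pareto(max(x_m, max xᵢ), k + n).
Sample maximum = 58.4; prior scale x_m = 39.5 → posterior scale = max = 58.4.
Posterior shape = 5.3 + 9 = 14.3.
Posterior shape k = 14.3.

14.3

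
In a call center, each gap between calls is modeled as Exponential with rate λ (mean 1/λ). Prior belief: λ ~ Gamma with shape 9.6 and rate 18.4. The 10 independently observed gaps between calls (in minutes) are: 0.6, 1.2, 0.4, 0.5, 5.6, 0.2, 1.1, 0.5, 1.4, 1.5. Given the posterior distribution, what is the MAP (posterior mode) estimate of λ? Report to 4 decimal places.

0.5924

With a Gamma(shape α, rate β) prior on the exponential rate λ, the posterior after n observations with total T = Σxᵢ is Gamma(α+n, β+T).
Sum of observations T = 13.0 minutes; n = 10.
Posterior: Gamma(9.6+10, 18.4+13.0) = Gamma(19.6, 31.4).
Mode = (α−1)/β = 0.5924.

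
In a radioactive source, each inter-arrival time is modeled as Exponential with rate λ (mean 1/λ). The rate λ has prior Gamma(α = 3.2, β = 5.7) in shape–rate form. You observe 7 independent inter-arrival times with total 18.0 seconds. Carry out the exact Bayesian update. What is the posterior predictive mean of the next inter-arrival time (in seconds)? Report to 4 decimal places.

2.5761

With a Gamma(shape α, rate β) prior on the exponential rate λ, the posterior after n observations with total T = Σxᵢ is Gamma(α+n, β+T).
Posterior: Gamma(3.2+7, 5.7+18.0) = Gamma(10.2, 23.7).
The predictive distribution for the next observation is Lomax; its mean is β/(α−1) = 23.7/9.2 = 2.5761.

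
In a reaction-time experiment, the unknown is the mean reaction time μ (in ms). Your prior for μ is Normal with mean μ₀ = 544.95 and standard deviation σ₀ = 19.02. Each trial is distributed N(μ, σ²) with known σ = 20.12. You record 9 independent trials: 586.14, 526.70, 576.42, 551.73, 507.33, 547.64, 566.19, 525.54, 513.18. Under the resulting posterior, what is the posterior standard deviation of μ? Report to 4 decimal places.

6.3250

For Normal data with known variance σ², a Normal(μ₀, σ₀²) prior on μ is conjugate. Posterior precision = 1/σ₀² + n/σ²; posterior mean is the precision-weighted average of μ₀ and x̄.
σ₀² = 19.02² = 361.7604, σ² = 20.12² = 404.8144; σ² + n·σ₀² = 404.8144 + 9·361.7604 = 3660.658.
Posterior precision = 1/σ₀² + n/σ² = 1/361.7604 + 9/404.8144 = (σ² + n·σ₀²)/(σ₀²σ²) = 3660.658/(361.7604·404.8144); posterior variance σₙ² = σ₀²σ²/(σ² + n·σ₀²) = 361.7604·404.8144/3660.658 = 40.005327.
Posterior SD = √σₙ² = √(361.7604·404.8144/3660.658) = 6.3250.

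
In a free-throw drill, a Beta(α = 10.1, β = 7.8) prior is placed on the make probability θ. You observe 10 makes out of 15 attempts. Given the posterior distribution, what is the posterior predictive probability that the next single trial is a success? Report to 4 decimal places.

The Beta prior is conjugate to a Binomial/Bernoulli likelihood; the update adds successes to α and failures to β.
Posterior: Beta(α+k, β+n−k) = Beta(10.1+10, 7.8+5) = Beta(20.1, 12.8).
For a single future Bernoulli trial, P(success | data) = α/(α+β) = 0.6109.

0.6109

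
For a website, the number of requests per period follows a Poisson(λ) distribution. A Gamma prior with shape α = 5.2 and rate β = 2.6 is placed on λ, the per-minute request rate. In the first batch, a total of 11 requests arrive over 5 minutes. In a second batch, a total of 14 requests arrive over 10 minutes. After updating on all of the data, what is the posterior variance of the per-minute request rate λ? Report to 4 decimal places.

With a Gamma(shape α, rate β) prior, the Poisson likelihood is conjugate: the posterior is Gamma(α + ΣXᵢ, β + n).
After batch 1: Gamma(α+S, β+n) = Gamma(5.2+11, 2.6+5) = Gamma(16.2, 7.6).
After batch 2: Gamma(α+S, β+n) = Gamma(16.2+14, 7.6+10) = Gamma(30.2, 17.6).
Var = α/β² = 30.2/17.6² = 0.0975.

0.0975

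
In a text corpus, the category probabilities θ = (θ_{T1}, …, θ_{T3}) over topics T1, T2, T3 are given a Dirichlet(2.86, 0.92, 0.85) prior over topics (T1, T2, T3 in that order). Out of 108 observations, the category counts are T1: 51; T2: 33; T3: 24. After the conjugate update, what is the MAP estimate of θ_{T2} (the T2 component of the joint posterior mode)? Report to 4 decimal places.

0.3003

The Dirichlet prior is conjugate to the Multinomial likelihood: each posterior αⱼ = prior αⱼ + observed count nⱼ.
Posterior concentration: (53.86, 33.92, 24.85), total = 112.63.
Joint mode component: (α_{T2}−1)/(Σα−K) = 32.92/109.63 = 0.3003.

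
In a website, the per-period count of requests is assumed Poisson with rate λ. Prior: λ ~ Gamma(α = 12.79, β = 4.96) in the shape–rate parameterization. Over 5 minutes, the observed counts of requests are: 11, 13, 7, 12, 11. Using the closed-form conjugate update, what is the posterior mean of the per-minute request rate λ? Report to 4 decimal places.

With a Gamma(shape α, rate β) prior, the Poisson likelihood is conjugate: the posterior is Gamma(α + ΣXᵢ, β + n).
Sum of counts S = 54 over n = 5 minutes.
Posterior: Gamma(α+S, β+n) = Gamma(12.79+54, 4.96+5) = Gamma(66.79, 9.96).
Posterior mean = α/β = 66.79/9.96 = 6.7058.

6.7058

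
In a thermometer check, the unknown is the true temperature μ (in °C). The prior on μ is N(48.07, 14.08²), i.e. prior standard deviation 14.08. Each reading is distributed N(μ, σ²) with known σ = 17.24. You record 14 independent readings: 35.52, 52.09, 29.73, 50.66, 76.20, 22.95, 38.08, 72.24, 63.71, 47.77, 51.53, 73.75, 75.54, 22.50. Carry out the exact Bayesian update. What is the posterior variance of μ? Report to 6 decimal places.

For Normal data with known variance σ², a Normal(μ₀, σ₀²) prior on μ is conjugate. Posterior precision = 1/σ₀² + n/σ²; posterior mean is the precision-weighted average of μ₀ and x̄.
σ₀² = 14.08² = 198.2464, σ² = 17.24² = 297.2176; σ² + n·σ₀² = 297.2176 + 14·198.2464 = 3072.6672.
Posterior precision = 1/σ₀² + n/σ² = 1/198.2464 + 14/297.2176 = (σ² + n·σ₀²)/(σ₀²σ²) = 3072.6672/(198.2464·297.2176); posterior variance σₙ² = σ₀²σ²/(σ² + n·σ₀²) = 198.2464·297.2176/3072.6672 = 19.176278.

19.176278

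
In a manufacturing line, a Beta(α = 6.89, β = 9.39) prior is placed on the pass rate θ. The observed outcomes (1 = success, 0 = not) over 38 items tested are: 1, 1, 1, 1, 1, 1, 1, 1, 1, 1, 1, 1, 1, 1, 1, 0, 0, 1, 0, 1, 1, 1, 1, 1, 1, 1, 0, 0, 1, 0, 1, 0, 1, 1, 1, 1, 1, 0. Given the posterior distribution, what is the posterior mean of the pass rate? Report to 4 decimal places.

The Beta prior is conjugate to a Binomial/Bernoulli likelihood; the update adds successes to α and failures to β.
Posterior: Beta(α+k, β+n−k) = Beta(6.89+30, 9.39+8) = Beta(36.89, 17.39).
Posterior mean = α/(α+β) = 36.89/54.28 = 0.6796.

0.6796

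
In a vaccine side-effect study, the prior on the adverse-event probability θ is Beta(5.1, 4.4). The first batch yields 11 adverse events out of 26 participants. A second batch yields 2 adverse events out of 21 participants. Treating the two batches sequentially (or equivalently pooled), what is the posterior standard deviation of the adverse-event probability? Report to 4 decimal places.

0.0615

The Beta prior is conjugate to a Binomial/Bernoulli likelihood; the update adds successes to α and failures to β.
After batch 1: Beta(5.1+11, 4.4+15) = Beta(16.1, 19.4).
After batch 2: Beta(16.1+2, 19.4+19) = Beta(18.1, 38.4).
Var = αβ/((α+β)²(α+β+1)) = 18.1·38.4/(56.5²·57.5) = 0.00378656; SD = √0.00378656 = 0.0615.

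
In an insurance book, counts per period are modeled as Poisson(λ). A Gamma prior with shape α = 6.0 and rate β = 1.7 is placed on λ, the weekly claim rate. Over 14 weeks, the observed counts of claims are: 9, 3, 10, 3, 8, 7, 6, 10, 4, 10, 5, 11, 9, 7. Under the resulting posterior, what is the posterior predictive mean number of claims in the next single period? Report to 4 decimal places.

With a Gamma(shape α, rate β) prior, the Poisson likelihood is conjugate: the posterior is Gamma(α + ΣXᵢ, β + n).
Sum of counts S = 102 over n = 14 weeks.
Posterior: Gamma(α+S, β+n) = Gamma(6.0+102, 1.7+14) = Gamma(108.0, 15.7).
The predictive distribution for one future period is NegBinom with mean α/β = 6.8790.

6.8790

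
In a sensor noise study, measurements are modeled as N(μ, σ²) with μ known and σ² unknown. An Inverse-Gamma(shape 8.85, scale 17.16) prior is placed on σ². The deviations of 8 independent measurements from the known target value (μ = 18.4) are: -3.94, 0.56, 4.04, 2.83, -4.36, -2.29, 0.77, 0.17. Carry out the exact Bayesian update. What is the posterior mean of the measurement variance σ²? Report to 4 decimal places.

4.1925

With known mean μ and an Inverse-Gamma(α, β) prior on σ², the Normal likelihood is conjugate: posterior is Inv-Gamma(α + n/2, β + Σ(xᵢ−μ)²/2).
Σ(xᵢ−μ)² = (-3.94)² + (0.56)² + (4.04)² + (2.83)² + (-4.36)² + (-2.29)² + (0.77)² + (0.17)² = 65.0432.
Posterior: Inv-Gamma(8.85 + 8/2, 17.16 + 65.0432/2) = Inv-Gamma(12.85, 49.68160).
E[σ²|data] = β/(α−1) = 49.68160/11.85 = 4.1925.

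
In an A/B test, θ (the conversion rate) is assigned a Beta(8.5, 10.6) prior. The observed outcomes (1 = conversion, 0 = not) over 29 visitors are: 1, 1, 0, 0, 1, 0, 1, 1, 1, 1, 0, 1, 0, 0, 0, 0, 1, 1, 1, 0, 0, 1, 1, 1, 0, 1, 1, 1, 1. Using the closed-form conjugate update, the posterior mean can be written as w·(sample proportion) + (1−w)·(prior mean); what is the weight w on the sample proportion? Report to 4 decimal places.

0.6029

The Beta prior is conjugate to a Binomial/Bernoulli likelihood; the update adds successes to α and failures to β.
Posterior mean = (α₀+k)/(α₀+β₀+n) = [n/(α₀+β₀+n)]·(k/n) + [(α₀+β₀)/(α₀+β₀+n)]·α₀/(α₀+β₀), so only n and the prior enter the weight.
The weight on the data is w = n/(α₀+β₀+n) = 29/(8.5+10.6+29) = 29/48.1 = 0.6029.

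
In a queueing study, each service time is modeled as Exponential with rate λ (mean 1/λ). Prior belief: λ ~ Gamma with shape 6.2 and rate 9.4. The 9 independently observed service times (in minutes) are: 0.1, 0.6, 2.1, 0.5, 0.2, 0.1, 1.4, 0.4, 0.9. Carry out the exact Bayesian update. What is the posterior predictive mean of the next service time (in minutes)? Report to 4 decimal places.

1.1056

With a Gamma(shape α, rate β) prior on the exponential rate λ, the posterior after n observations with total T = Σxᵢ is Gamma(α+n, β+T).
Sum of observations T = 6.3 minutes; n = 9.
Posterior: Gamma(6.2+9, 9.4+6.3) = Gamma(15.2, 15.7).
The predictive distribution for the next observation is Lomax; its mean is β/(α−1) = 15.7/14.2 = 1.1056.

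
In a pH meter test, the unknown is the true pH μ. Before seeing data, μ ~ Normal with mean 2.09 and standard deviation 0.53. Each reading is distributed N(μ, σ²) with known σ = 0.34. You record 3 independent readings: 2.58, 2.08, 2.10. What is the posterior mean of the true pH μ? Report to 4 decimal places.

For Normal data with known variance σ², a Normal(μ₀, σ₀²) prior on μ is conjugate. Posterior precision = 1/σ₀² + n/σ²; posterior mean is the precision-weighted average of μ₀ and x̄.
Σxᵢ = 2.58 + 2.08 + 2.10 = 6.76, so n·x̄ = 6.76.
σ₀² = 0.53² = 0.2809, σ² = 0.34² = 0.1156; σ² + n·σ₀² = 0.1156 + 3·0.2809 = 0.9583.
Posterior mean = (μ₀/σ₀² + n·x̄/σ²)/(1/σ₀² + n/σ²) = (σ²·μ₀ + σ₀²·n·x̄)/(σ² + n·σ₀²) = (0.1156·2.09 + 0.2809·6.76)/0.9583 = 2.140488/0.9583 = 2.2336.

2.2336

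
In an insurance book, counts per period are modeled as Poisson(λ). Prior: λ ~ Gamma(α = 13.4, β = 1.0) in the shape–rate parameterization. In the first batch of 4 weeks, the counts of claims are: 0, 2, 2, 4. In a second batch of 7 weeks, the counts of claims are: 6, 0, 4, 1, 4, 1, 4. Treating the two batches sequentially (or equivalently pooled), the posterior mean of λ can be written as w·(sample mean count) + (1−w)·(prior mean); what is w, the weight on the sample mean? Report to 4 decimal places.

With a Gamma(shape α, rate β) prior, the Poisson likelihood is conjugate: the posterior is Gamma(α + ΣXᵢ, β + n).
Total number of weeks: n = 4 + 7 = 11.
Posterior mean = (α₀+S)/(β₀+n) = [n/(β₀+n)]·(S/n) + [β₀/(β₀+n)]·(α₀/β₀), so only n and β₀ enter the weight.
Weight on data w = n/(β₀+n) = 11/(1.0+11) = 11/12.0 = 0.9167.

0.9167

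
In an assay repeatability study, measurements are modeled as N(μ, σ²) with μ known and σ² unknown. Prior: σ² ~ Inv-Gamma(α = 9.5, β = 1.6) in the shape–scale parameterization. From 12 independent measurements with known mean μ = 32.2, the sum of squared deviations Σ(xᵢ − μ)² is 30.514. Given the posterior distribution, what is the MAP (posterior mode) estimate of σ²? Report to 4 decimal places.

1.0216

With known mean μ and an Inverse-Gamma(α, β) prior on σ², the Normal likelihood is conjugate: posterior is Inv-Gamma(α + n/2, β + Σ(xᵢ−μ)²/2).
Posterior: Inv-Gamma(9.5 + 12/2, 1.6 + 30.514/2) = Inv-Gamma(15.50, 16.8570).
Mode = β/(α+1) = 16.8570/16.50 = 1.0216.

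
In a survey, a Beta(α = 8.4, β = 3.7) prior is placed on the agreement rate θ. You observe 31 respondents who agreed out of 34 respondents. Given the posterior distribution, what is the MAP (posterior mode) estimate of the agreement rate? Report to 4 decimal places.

The Beta prior is conjugate to a Binomial/Bernoulli likelihood; the update adds successes to α and failures to β.
Posterior: Beta(α+k, β+n−k) = Beta(8.4+31, 3.7+3) = Beta(39.4, 6.7).
Mode of Beta(a,b) for a,b>1 is (a−1)/(a+b−2) = 38.4/44.1 = 0.8707.

0.8707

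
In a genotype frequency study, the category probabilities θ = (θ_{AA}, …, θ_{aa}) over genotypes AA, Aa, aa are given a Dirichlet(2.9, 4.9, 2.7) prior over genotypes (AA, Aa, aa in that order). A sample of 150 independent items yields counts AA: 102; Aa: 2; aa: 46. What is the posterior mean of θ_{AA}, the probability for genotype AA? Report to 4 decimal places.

The Dirichlet prior is conjugate to the Multinomial likelihood: each posterior αⱼ = prior αⱼ + observed count nⱼ.
Posterior concentration: (104.9, 6.9, 48.7), total = 160.5.
E[θ_{AA}|data] = α_{AA}/Σα = 104.9/160.5 = 0.6536.

0.6536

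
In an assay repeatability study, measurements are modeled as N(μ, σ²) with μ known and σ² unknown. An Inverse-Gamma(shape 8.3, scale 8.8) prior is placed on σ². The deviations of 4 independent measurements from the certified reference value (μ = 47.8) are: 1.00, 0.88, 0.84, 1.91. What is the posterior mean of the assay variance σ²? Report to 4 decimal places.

With known mean μ and an Inverse-Gamma(α, β) prior on σ², the Normal likelihood is conjugate: posterior is Inv-Gamma(α + n/2, β + Σ(xᵢ−μ)²/2).
Σ(xᵢ−μ)² = (1.00)² + (0.88)² + (0.84)² + (1.91)² = 6.1281.
Posterior: Inv-Gamma(8.3 + 4/2, 8.8 + 6.1281/2) = Inv-Gamma(10.30, 11.86405).
E[σ²|data] = β/(α−1) = 11.86405/9.30 = 1.2757.

1.2757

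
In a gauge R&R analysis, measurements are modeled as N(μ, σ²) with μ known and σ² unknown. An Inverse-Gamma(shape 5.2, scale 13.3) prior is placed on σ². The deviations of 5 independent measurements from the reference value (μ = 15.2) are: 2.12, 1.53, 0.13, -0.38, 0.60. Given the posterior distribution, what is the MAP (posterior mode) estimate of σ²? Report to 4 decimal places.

With known mean μ and an Inverse-Gamma(α, β) prior on σ², the Normal likelihood is conjugate: posterior is Inv-Gamma(α + n/2, β + Σ(xᵢ−μ)²/2).
Σ(xᵢ−μ)² = (2.12)² + (1.53)² + (0.13)² + (-0.38)² + (0.60)² = 7.3566.
Posterior: Inv-Gamma(5.2 + 5/2, 13.3 + 7.3566/2) = Inv-Gamma(7.70, 16.97830).
Mode = β/(α+1) = 16.97830/8.70 = 1.9515.

1.9515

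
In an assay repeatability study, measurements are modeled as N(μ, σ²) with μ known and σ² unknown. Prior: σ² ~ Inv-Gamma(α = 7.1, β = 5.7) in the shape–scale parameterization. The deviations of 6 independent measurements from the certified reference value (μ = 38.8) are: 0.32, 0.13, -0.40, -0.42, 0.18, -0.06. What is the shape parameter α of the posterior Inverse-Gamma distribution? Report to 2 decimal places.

10.10

With known mean μ and an Inverse-Gamma(α, β) prior on σ², the Normal likelihood is conjugate: posterior is Inv-Gamma(α + n/2, β + Σ(xᵢ−μ)²/2).
Σ(xᵢ−μ)² = (0.32)² + (0.13)² + (-0.40)² + (-0.42)² + (0.18)² + (-0.06)² = 0.4917.
Posterior: Inv-Gamma(7.1 + 6/2, 5.7 + 0.4917/2) = Inv-Gamma(10.10, 5.94585).
Posterior α = 10.10.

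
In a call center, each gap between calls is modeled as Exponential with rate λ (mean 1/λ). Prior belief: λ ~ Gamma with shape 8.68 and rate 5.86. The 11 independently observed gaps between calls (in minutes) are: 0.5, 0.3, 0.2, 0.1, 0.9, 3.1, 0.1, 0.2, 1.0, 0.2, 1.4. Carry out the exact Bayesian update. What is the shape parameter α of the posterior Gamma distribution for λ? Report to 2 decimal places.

19.68

With a Gamma(shape α, rate β) prior on the exponential rate λ, the posterior after n observations with total T = Σxᵢ is Gamma(α+n, β+T).
Sum of observations T = 8.0 minutes; n = 11.
Posterior: Gamma(8.68+11, 5.86+8.0) = Gamma(19.68, 13.86).
Posterior α = 19.68.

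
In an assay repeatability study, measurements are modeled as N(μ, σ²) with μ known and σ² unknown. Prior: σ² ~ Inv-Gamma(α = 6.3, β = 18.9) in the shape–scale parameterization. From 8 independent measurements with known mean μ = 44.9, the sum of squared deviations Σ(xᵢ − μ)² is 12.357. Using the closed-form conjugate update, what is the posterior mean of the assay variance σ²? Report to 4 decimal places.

2.6966

With known mean μ and an Inverse-Gamma(α, β) prior on σ², the Normal likelihood is conjugate: posterior is Inv-Gamma(α + n/2, β + Σ(xᵢ−μ)²/2).
Posterior: Inv-Gamma(6.3 + 8/2, 18.9 + 12.357/2) = Inv-Gamma(10.30, 25.0785).
E[σ²|data] = β/(α−1) = 25.0785/9.30 = 2.6966.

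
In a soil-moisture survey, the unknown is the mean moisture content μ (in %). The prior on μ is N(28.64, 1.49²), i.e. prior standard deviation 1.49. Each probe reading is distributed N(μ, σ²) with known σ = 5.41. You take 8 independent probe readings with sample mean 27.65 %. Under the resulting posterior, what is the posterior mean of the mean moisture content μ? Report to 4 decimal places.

For Normal data with known variance σ², a Normal(μ₀, σ₀²) prior on μ is conjugate. Posterior precision = 1/σ₀² + n/σ²; posterior mean is the precision-weighted average of μ₀ and x̄.
n·x̄ = 8·27.65 = 221.2.
σ₀² = 1.49² = 2.2201, σ² = 5.41² = 29.2681; σ² + n·σ₀² = 29.2681 + 8·2.2201 = 47.0289.
Posterior mean = (μ₀/σ₀² + n·x̄/σ²)/(1/σ₀² + n/σ²) = (σ²·μ₀ + σ₀²·n·x̄)/(σ² + n·σ₀²) = (29.2681·28.64 + 2.2201·221.2)/47.0289 = 1329.324504/47.0289 = 28.2661.

28.2661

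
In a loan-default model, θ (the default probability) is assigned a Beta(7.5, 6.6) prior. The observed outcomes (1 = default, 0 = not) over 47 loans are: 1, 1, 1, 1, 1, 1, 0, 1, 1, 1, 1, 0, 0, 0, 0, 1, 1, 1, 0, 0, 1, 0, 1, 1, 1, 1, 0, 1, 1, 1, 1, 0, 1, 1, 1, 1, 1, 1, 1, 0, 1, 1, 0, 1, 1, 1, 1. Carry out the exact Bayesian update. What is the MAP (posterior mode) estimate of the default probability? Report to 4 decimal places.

0.7022

The Beta prior is conjugate to a Binomial/Bernoulli likelihood; the update adds successes to α and failures to β.
Posterior: Beta(α+k, β+n−k) = Beta(7.5+35, 6.6+12) = Beta(42.5, 18.6).
Mode of Beta(a,b) for a,b>1 is (a−1)/(a+b−2) = 41.5/59.1 = 0.7022.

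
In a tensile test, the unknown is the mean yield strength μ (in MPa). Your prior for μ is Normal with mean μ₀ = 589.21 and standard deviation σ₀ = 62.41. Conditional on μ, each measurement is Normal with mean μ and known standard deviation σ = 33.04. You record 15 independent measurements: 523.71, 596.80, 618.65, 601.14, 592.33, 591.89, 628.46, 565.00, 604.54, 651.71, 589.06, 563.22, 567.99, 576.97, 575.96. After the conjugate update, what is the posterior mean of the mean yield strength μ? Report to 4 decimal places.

589.8173

For Normal data with known variance σ², a Normal(μ₀, σ₀²) prior on μ is conjugate. Posterior precision = 1/σ₀² + n/σ²; posterior mean is the precision-weighted average of μ₀ and x̄.
Σxᵢ = 523.71 + 596.80 + 618.65 + 601.14 + 592.33 + 591.89 + 628.46 + 565.00 + 604.54 + 651.71 + 589.06 + 563.22 + 567.99 + 576.97 + 575.96 = 8847.43, so n·x̄ = 8847.43.
σ₀² = 62.41² = 3895.0081, σ² = 33.04² = 1091.6416; σ² + n·σ₀² = 1091.6416 + 15·3895.0081 = 59516.7631.
Posterior mean = (μ₀/σ₀² + n·x̄/σ²)/(1/σ₀² + n/σ²) = (σ²·μ₀ + σ₀²·n·x̄)/(σ² + n·σ₀²) = (1091.6416·589.21 + 3895.0081·8847.43)/59516.7631 = 35104017.661319/59516.7631 = 589.8173.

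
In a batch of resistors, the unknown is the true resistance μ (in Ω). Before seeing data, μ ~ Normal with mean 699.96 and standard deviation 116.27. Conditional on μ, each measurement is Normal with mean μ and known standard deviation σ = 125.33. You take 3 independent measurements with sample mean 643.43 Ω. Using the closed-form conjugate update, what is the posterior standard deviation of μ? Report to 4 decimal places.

61.4339

For Normal data with known variance σ², a Normal(μ₀, σ₀²) prior on μ is conjugate. Posterior precision = 1/σ₀² + n/σ²; posterior mean is the precision-weighted average of μ₀ and x̄.
σ₀² = 116.27² = 13518.7129, σ² = 125.33² = 15707.6089; σ² + n·σ₀² = 15707.6089 + 3·13518.7129 = 56263.7476.
Posterior precision = 1/σ₀² + n/σ² = 1/13518.7129 + 3/15707.6089 = (σ² + n·σ₀²)/(σ₀²σ²) = 56263.7476/(13518.7129·15707.6089); posterior variance σₙ² = σ₀²σ²/(σ² + n·σ₀²) = 13518.7129·15707.6089/56263.7476 = 3774.129242.
Posterior SD = √σₙ² = √(13518.7129·15707.6089/56263.7476) = 61.4339.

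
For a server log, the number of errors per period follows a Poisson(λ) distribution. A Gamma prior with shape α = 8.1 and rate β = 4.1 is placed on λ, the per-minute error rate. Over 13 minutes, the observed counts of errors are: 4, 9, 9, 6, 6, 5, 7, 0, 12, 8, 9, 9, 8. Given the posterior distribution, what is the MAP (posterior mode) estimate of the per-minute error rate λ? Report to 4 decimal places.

5.7953

With a Gamma(shape α, rate β) prior, the Poisson likelihood is conjugate: the posterior is Gamma(α + ΣXᵢ, β + n).
Sum of counts S = 92 over n = 13 minutes.
Posterior: Gamma(α+S, β+n) = Gamma(8.1+92, 4.1+13) = Gamma(100.1, 17.1).
Mode of Gamma(α,β) for α≥1 is (α−1)/β = 99.1/17.1 = 5.7953.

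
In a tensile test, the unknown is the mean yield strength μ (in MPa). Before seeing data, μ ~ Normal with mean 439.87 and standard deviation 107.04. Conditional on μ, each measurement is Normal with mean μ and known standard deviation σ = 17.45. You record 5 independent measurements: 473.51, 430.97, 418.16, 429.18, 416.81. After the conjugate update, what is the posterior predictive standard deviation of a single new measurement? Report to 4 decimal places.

19.1071

For Normal data with known variance σ², a Normal(μ₀, σ₀²) prior on μ is conjugate. Posterior precision = 1/σ₀² + n/σ²; posterior mean is the precision-weighted average of μ₀ and x̄.
σ₀² = 107.04² = 11457.5616, σ² = 17.45² = 304.5025; σ² + n·σ₀² = 304.5025 + 5·11457.5616 = 57592.3105.
Posterior precision = 1/σ₀² + n/σ² = 1/11457.5616 + 5/304.5025 = (σ² + n·σ₀²)/(σ₀²σ²) = 57592.3105/(11457.5616·304.5025); posterior variance σₙ² = σ₀²σ²/(σ² + n·σ₀²) = 11457.5616·304.5025/57592.3105 = 60.578506.
Predictive variance for one new observation = σₙ² + σ² = 11457.5616·304.5025/57592.3105 + 304.5025 = σ²·(σ₀² + 57592.3105)/57592.3105 = 304.5025·69049.8721/57592.3105 = 365.081006; SD = √(304.5025·69049.8721/57592.3105) = 19.1071.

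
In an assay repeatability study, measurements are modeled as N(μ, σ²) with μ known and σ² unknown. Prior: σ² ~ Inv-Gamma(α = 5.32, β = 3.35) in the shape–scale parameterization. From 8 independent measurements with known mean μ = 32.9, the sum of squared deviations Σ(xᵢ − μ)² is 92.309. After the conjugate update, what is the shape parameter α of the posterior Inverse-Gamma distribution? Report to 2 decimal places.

9.32

With known mean μ and an Inverse-Gamma(α, β) prior on σ², the Normal likelihood is conjugate: posterior is Inv-Gamma(α + n/2, β + Σ(xᵢ−μ)²/2).
Posterior: Inv-Gamma(5.32 + 8/2, 3.35 + 92.309/2) = Inv-Gamma(9.32, 49.5045).
Posterior α = 9.32.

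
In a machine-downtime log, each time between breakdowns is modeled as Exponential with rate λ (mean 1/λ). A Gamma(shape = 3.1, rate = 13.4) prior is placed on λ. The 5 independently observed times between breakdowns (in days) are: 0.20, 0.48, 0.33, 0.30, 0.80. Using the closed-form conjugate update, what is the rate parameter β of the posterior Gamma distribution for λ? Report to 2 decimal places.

With a Gamma(shape α, rate β) prior on the exponential rate λ, the posterior after n observations with total T = Σxᵢ is Gamma(α+n, β+T).
Sum of observations T = 2.11 days; n = 5.
Posterior: Gamma(3.1+5, 13.4+2.11) = Gamma(8.1, 15.51).
Posterior β = 15.51.

15.51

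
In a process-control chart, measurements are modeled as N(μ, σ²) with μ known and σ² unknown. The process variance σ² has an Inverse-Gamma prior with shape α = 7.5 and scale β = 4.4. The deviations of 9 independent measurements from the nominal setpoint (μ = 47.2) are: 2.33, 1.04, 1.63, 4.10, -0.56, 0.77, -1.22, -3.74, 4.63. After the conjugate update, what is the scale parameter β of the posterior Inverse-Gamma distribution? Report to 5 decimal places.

36.29840

With known mean μ and an Inverse-Gamma(α, β) prior on σ², the Normal likelihood is conjugate: posterior is Inv-Gamma(α + n/2, β + Σ(xᵢ−μ)²/2).
Σ(xᵢ−μ)² = (2.33)² + (1.04)² + (1.63)² + (4.10)² + (-0.56)² + (0.77)² + (-1.22)² + (-3.74)² + (4.63)² = 63.7968.
Posterior: Inv-Gamma(7.5 + 9/2, 4.4 + 63.7968/2) = Inv-Gamma(12.00, 36.29840).
Posterior β = 36.29840.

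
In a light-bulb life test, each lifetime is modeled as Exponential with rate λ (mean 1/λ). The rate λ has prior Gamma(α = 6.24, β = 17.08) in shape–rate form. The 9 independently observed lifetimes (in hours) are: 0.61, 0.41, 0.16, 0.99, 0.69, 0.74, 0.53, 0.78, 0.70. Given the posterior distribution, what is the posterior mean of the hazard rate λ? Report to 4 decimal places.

With a Gamma(shape α, rate β) prior on the exponential rate λ, the posterior after n observations with total T = Σxᵢ is Gamma(α+n, β+T).
Sum of observations T = 5.61 hours; n = 9.
Posterior: Gamma(6.24+9, 17.08+5.61) = Gamma(15.24, 22.69).
Posterior mean of λ = α/β = 15.24/22.69 = 0.6717.

0.6717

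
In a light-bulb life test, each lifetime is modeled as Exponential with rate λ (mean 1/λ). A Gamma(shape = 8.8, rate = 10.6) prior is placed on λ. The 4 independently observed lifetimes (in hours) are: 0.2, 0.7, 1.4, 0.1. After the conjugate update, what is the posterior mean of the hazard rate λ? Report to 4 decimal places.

0.9846

With a Gamma(shape α, rate β) prior on the exponential rate λ, the posterior after n observations with total T = Σxᵢ is Gamma(α+n, β+T).
Sum of observations T = 2.4 hours; n = 4.
Posterior: Gamma(8.8+4, 10.6+2.4) = Gamma(12.8, 13.0).
Posterior mean of λ = α/β = 12.8/13.0 = 0.9846.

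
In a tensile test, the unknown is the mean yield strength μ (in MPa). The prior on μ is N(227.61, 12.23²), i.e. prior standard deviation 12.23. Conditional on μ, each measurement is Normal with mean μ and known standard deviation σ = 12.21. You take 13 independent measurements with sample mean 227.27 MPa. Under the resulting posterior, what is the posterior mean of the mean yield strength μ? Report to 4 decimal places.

For Normal data with known variance σ², a Normal(μ₀, σ₀²) prior on μ is conjugate. Posterior precision = 1/σ₀² + n/σ²; posterior mean is the precision-weighted average of μ₀ and x̄.
n·x̄ = 13·227.27 = 2954.51.
σ₀² = 12.23² = 149.5729, σ² = 12.21² = 149.0841; σ² + n·σ₀² = 149.0841 + 13·149.5729 = 2093.5318.
Posterior mean = (μ₀/σ₀² + n·x̄/σ²)/(1/σ₀² + n/σ²) = (σ²·μ₀ + σ₀²·n·x̄)/(σ² + n·σ₀²) = (149.0841·227.61 + 149.5729·2954.51)/2093.5318 = 475847.66078/2093.5318 = 227.2942.

227.2942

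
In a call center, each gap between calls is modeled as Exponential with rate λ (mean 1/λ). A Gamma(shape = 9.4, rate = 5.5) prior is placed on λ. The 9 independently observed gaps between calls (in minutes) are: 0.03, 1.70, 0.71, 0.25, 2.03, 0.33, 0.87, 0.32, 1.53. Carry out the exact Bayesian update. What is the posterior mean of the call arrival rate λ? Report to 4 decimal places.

1.3866

With a Gamma(shape α, rate β) prior on the exponential rate λ, the posterior after n observations with total T = Σxᵢ is Gamma(α+n, β+T).
Sum of observations T = 7.77 minutes; n = 9.
Posterior: Gamma(9.4+9, 5.5+7.77) = Gamma(18.4, 13.27).
Posterior mean of λ = α/β = 18.4/13.27 = 1.3866.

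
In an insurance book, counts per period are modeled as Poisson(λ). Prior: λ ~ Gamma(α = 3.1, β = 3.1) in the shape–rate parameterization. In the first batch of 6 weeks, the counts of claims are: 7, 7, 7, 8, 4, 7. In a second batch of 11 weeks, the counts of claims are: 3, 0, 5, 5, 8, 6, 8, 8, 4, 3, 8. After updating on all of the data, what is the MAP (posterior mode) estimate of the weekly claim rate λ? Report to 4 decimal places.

With a Gamma(shape α, rate β) prior, the Poisson likelihood is conjugate: the posterior is Gamma(α + ΣXᵢ, β + n).
Batch 1: sum of counts S = 40 over n = 6 weeks.
After batch 1: Gamma(α+S, β+n) = Gamma(3.1+40, 3.1+6) = Gamma(43.1, 9.1).
Batch 2: sum of counts S = 58 over n = 11 weeks.
After batch 2: Gamma(α+S, β+n) = Gamma(43.1+58, 9.1+11) = Gamma(101.1, 20.1).
Mode of Gamma(α,β) for α≥1 is (α−1)/β = 100.1/20.1 = 4.9801.

4.9801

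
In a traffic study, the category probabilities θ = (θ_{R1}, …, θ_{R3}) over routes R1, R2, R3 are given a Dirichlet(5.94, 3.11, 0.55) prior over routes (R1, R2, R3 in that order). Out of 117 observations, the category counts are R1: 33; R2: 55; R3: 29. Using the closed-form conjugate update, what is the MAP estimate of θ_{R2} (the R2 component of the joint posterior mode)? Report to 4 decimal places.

0.4621

The Dirichlet prior is conjugate to the Multinomial likelihood: each posterior αⱼ = prior αⱼ + observed count nⱼ.
Posterior concentration: (38.94, 58.11, 29.55), total = 126.60.
Joint mode component: (α_{R2}−1)/(Σα−K) = 57.11/123.60 = 0.4621.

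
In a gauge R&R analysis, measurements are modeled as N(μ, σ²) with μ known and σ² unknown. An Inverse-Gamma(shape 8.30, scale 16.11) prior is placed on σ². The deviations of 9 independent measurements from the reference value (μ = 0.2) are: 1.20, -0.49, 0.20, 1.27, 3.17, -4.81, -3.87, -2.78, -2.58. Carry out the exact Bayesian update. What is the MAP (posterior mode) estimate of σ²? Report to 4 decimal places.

With known mean μ and an Inverse-Gamma(α, β) prior on σ², the Normal likelihood is conjugate: posterior is Inv-Gamma(α + n/2, β + Σ(xᵢ−μ)²/2).
Σ(xᵢ−μ)² = (1.20)² + (-0.49)² + (0.20)² + (1.27)² + (3.17)² + (-4.81)² + (-3.87)² + (-2.78)² + (-2.58)² = 65.8797.
Posterior: Inv-Gamma(8.30 + 9/2, 16.11 + 65.8797/2) = Inv-Gamma(12.80, 49.04985).
Mode = β/(α+1) = 49.04985/13.80 = 3.5543.

3.5543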